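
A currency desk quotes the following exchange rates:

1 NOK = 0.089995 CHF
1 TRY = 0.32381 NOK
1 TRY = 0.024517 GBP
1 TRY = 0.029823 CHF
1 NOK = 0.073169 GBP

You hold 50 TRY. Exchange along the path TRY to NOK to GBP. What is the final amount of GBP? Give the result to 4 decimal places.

50 TRY × 0.32381 = 16.1905 NOK
16.1905 NOK × 0.073169 = 1.1846426945 GBP

1.1846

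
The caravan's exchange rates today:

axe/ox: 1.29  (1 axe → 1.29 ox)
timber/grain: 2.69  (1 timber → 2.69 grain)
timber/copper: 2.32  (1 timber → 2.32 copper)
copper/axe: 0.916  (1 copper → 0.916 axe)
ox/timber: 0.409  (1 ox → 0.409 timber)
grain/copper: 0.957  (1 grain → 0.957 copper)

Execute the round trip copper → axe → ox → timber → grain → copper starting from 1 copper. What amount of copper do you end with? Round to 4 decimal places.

1.2441

1 copper × 0.916 = 0.916 axe
0.916 axe × 1.29 = 1.18164 ox
1.18164 ox × 0.409 = 0.48329076 timber
0.48329076 timber × 2.69 = 1.3000521444 grain
1.3000521444 grain × 0.957 = 1.2441499021908 copper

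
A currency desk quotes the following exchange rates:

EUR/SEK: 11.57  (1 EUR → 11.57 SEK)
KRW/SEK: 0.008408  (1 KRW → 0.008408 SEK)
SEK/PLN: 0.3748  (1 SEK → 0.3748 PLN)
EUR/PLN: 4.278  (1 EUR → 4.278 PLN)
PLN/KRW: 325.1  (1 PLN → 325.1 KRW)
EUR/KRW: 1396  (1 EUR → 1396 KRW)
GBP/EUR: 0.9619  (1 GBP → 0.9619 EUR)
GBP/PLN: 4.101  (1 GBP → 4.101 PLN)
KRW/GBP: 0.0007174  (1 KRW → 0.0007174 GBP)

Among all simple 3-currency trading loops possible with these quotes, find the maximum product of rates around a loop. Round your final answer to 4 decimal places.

1.0245

KRW→SEK→PLN→KRW: 0.008408 × 0.3748 × 325.1 = 1.02449
KRW→GBP→EUR→KRW: 0.0007174 × 0.9619 × 1396 = 0.96333
KRW→GBP→PLN→KRW: 0.0007174 × 4.101 × 325.1 = 0.95646
Maximum is KRW→SEK→PLN→KRW at 1.0245; arbitrage exists.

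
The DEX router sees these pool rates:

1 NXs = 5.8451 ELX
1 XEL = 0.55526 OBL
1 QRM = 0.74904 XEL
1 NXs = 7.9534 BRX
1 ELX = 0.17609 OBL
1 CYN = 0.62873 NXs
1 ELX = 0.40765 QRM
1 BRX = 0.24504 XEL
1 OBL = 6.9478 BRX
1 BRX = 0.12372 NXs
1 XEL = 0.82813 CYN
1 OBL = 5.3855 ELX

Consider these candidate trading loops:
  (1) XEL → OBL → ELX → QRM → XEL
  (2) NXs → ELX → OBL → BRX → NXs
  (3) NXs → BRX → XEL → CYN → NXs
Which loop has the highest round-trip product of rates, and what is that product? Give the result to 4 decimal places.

1.0147

(1) 0.55526 × 5.3855 × 0.40765 × 0.74904 = 0.91309
(2) 5.8451 × 0.17609 × 6.9478 × 0.12372 = 0.88474
(3) 7.9534 × 0.24504 × 0.82813 × 0.62873 = 1.01473
Highest is cycle (3) at 1.0147 (>1, arbitrage).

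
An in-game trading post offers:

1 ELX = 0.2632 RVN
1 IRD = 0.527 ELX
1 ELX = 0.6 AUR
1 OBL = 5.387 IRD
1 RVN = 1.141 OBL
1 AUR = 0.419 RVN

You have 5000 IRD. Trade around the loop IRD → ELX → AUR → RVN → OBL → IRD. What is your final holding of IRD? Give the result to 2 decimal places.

4071.73

5000 IRD × 0.527 = 2635 ELX
2635 ELX × 0.6 = 1581 AUR
1581 AUR × 0.419 = 662.439 RVN
662.439 RVN × 1.141 = 755.842899 OBL
755.842899 OBL × 5.387 = 4071.725696913 IRD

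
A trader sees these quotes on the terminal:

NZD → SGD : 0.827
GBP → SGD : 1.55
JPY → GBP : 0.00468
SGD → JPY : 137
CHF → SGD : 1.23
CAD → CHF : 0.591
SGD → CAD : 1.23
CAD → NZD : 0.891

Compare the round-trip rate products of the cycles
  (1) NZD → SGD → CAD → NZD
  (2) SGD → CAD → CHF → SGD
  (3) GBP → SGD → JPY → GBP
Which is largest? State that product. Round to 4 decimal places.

(1) 0.827 × 1.23 × 0.891 = 0.90633
(2) 1.23 × 0.591 × 1.23 = 0.89412
(3) 1.55 × 137 × 0.00468 = 0.99380
Highest is cycle (3) at 0.9938 (≤1, no arbitrage).

0.9938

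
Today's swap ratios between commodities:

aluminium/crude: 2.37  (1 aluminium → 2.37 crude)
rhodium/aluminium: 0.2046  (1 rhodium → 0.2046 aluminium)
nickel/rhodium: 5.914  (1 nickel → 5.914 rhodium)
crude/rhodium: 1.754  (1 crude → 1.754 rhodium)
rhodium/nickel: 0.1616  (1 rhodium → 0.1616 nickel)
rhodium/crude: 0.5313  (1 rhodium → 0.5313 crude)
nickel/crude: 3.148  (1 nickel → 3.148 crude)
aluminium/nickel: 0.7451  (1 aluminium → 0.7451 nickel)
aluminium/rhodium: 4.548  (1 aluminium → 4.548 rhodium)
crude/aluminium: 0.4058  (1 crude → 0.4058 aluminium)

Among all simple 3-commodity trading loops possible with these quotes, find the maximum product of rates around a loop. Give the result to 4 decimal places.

rhodium→crude→aluminium→rhodium: 0.5313 × 0.4058 × 4.548 = 0.98056
nickel→crude→aluminium→nickel: 3.148 × 0.4058 × 0.7451 = 0.95183
rhodium→aluminium→nickel→rhodium: 0.2046 × 0.7451 × 5.914 = 0.90157
rhodium→nickel→crude→rhodium: 0.1616 × 3.148 × 1.754 = 0.89229
rhodium→aluminium→crude→rhodium: 0.2046 × 2.37 × 1.754 = 0.85052
Maximum is rhodium→crude→aluminium→rhodium at 0.9806; no arbitrage — every cycle loses value.

0.9806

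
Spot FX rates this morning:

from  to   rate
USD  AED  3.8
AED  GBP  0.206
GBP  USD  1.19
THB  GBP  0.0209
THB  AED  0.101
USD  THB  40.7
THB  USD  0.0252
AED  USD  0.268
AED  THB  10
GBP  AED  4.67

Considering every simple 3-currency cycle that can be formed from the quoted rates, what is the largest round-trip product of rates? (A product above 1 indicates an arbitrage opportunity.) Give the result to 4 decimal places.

AED→USD→THB→AED: 0.268 × 40.7 × 0.101 = 1.10167
GBP→USD→THB→GBP: 1.19 × 40.7 × 0.0209 = 1.01225
AED→THB→GBP→AED: 10 × 0.0209 × 4.67 = 0.97603
AED→THB→USD→AED: 10 × 0.0252 × 3.8 = 0.95760
AED→GBP→USD→AED: 0.206 × 1.19 × 3.8 = 0.93153
Maximum is AED→USD→THB→AED at 1.1017; arbitrage exists.

1.1017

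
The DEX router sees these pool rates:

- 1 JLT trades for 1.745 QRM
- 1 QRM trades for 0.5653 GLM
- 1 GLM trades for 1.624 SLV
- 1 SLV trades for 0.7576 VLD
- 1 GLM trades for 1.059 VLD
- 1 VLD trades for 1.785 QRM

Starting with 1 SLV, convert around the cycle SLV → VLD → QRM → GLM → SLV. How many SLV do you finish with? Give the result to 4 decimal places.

1.2415

1 SLV × 0.7576 = 0.7576 VLD
0.7576 VLD × 1.785 = 1.352316 QRM
1.352316 QRM × 0.5653 = 0.7644642348 GLM
0.7644642348 GLM × 1.624 = 1.2414899173152 SLV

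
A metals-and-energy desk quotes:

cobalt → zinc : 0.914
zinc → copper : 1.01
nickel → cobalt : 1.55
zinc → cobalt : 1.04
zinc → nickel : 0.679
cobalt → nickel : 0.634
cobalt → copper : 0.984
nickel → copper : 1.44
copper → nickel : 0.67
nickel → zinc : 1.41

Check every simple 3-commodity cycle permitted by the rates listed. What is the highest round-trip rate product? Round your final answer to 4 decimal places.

1.0219

nickel→cobalt→copper→nickel: 1.55 × 0.984 × 0.67 = 1.02188
nickel→cobalt→zinc→nickel: 1.55 × 0.914 × 0.679 = 0.96194
nickel→zinc→copper→nickel: 1.41 × 1.01 × 0.67 = 0.95415
nickel→zinc→cobalt→nickel: 1.41 × 1.04 × 0.634 = 0.92970
Maximum is nickel→cobalt→copper→nickel at 1.0219; arbitrage exists.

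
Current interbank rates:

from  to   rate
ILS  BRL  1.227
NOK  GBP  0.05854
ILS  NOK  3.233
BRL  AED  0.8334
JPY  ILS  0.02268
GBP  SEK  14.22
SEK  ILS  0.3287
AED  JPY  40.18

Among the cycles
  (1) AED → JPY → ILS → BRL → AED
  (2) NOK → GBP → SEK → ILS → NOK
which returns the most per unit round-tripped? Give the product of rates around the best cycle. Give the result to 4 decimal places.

0.9319

(1) 40.18 × 0.02268 × 1.227 × 0.8334 = 0.93186
(2) 0.05854 × 14.22 × 0.3287 × 3.233 = 0.88462
Highest is cycle (1) at 0.9319 (≤1, no arbitrage).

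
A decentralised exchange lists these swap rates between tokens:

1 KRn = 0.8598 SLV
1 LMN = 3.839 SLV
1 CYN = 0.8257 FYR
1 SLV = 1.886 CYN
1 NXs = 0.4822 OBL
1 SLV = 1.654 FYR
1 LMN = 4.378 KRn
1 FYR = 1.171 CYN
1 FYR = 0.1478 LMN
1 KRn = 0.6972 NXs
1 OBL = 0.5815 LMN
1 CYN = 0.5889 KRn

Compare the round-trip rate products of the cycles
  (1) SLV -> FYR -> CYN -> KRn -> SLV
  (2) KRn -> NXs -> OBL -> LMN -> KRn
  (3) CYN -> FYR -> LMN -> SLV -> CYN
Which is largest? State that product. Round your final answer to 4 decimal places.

0.9807

(1) 1.654 × 1.171 × 0.5889 × 0.8598 = 0.98069
(2) 0.6972 × 0.4822 × 0.5815 × 4.378 = 0.85587
(3) 0.8257 × 0.1478 × 3.839 × 1.886 = 0.88360
Highest is cycle (1) at 0.9807 (≤1, no arbitrage).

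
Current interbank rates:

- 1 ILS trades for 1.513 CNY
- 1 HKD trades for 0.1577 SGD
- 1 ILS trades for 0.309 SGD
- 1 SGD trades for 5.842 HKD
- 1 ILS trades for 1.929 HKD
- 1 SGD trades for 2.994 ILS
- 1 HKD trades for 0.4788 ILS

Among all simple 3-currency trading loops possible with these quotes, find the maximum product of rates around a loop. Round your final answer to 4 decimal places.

0.9108

SGD→ILS→HKD→SGD: 2.994 × 1.929 × 0.1577 = 0.91078
SGD→HKD→ILS→SGD: 5.842 × 0.4788 × 0.309 = 0.86432
Maximum is SGD→ILS→HKD→SGD at 0.9108; no arbitrage — every cycle loses value.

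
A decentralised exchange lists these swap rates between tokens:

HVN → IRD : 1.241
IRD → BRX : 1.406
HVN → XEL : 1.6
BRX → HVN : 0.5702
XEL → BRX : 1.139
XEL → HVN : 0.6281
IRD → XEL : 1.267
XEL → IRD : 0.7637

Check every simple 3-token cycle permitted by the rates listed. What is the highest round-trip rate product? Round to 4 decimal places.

1.0391

XEL→BRX→HVN→XEL: 1.139 × 0.5702 × 1.6 = 1.03913
IRD→BRX→HVN→IRD: 1.406 × 0.5702 × 1.241 = 0.99491
IRD→XEL→HVN→IRD: 1.267 × 0.6281 × 1.241 = 0.98759
Maximum is XEL→BRX→HVN→XEL at 1.0391; arbitrage exists.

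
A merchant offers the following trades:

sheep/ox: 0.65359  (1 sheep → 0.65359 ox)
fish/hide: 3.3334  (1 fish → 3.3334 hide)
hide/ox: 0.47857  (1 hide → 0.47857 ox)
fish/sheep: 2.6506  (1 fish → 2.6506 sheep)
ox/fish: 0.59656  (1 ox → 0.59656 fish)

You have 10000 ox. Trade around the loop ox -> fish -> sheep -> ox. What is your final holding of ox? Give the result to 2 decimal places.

10000 ox × 0.59656 = 5965.6 fish
5965.6 fish × 2.6506 = 15812.41936 sheep
15812.41936 sheep × 0.65359 = 10334.8391695024 ox

10334.84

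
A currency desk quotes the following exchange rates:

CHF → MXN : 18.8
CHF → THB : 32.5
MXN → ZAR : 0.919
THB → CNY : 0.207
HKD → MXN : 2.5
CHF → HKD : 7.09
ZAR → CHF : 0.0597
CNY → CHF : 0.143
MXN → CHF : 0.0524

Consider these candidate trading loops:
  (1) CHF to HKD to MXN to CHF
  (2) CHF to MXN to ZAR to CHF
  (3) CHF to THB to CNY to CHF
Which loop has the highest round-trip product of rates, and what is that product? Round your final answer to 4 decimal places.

1.0314

(1) 7.09 × 2.5 × 0.0524 = 0.92879
(2) 18.8 × 0.919 × 0.0597 = 1.03145
(3) 32.5 × 0.207 × 0.143 = 0.96203
Highest is cycle (2) at 1.0314 (>1, arbitrage).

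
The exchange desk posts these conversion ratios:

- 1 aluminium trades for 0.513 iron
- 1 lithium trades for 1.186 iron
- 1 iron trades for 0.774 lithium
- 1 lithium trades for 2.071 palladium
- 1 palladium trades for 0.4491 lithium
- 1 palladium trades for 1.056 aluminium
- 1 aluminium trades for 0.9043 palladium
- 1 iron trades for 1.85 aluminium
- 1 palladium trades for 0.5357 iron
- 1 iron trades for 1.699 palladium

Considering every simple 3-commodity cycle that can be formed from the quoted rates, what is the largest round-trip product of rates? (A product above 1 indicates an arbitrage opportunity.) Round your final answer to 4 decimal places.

0.9204

iron→palladium→aluminium→iron: 1.699 × 1.056 × 0.513 = 0.92040
lithium→iron→palladium→lithium: 1.186 × 1.699 × 0.4491 = 0.90494
iron→aluminium→palladium→iron: 1.85 × 0.9043 × 0.5357 = 0.89620
lithium→palladium→iron→lithium: 2.071 × 0.5357 × 0.774 = 0.85870
Maximum is iron→palladium→aluminium→iron at 0.9204; no arbitrage — every cycle loses value.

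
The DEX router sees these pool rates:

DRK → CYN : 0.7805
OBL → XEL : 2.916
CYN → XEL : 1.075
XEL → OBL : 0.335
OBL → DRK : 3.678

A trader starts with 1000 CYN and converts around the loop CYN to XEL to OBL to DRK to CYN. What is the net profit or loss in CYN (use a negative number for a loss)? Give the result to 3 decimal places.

1000 CYN × 1.075 = 1075 XEL
1075 XEL × 0.335 = 360.125 OBL
360.125 OBL × 3.678 = 1324.53975 DRK
1324.53975 DRK × 0.7805 = 1033.803274875 CYN
Net change: 1033.803274875 − 1000 = 33.803274875 CYN

33.803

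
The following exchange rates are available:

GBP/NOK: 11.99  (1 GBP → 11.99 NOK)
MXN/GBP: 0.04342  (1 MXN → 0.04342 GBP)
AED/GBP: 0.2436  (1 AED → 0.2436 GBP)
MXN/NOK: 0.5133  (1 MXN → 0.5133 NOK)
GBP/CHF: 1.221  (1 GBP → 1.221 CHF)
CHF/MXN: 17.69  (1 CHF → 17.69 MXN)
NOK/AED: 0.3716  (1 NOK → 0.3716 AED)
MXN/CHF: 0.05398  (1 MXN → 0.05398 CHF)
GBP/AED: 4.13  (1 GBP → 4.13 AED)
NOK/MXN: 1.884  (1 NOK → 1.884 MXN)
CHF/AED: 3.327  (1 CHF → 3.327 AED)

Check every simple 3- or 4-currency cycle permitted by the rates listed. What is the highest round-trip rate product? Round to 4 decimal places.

AED→GBP→NOK→AED: 0.2436 × 11.99 × 0.3716 = 1.08536
AED→GBP→CHF→AED: 0.2436 × 1.221 × 3.327 = 0.98957
MXN→GBP→NOK→MXN: 0.04342 × 11.99 × 1.884 = 0.98082
MXN→GBP→CHF→MXN: 0.04342 × 1.221 × 17.69 = 0.93785
Maximum is AED→GBP→NOK→AED at 1.0854; arbitrage exists.

1.0854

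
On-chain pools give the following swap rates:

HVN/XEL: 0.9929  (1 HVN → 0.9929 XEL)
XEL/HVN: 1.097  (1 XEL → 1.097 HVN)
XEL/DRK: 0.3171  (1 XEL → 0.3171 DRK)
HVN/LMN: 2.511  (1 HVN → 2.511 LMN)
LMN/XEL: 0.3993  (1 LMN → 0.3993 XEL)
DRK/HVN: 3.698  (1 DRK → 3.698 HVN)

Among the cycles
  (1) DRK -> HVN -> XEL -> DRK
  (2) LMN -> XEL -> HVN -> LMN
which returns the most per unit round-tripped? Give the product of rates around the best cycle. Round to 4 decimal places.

1.1643

(1) 3.698 × 0.9929 × 0.3171 = 1.16431
(2) 0.3993 × 1.097 × 2.511 = 1.09990
Highest is cycle (1) at 1.1643 (>1, arbitrage).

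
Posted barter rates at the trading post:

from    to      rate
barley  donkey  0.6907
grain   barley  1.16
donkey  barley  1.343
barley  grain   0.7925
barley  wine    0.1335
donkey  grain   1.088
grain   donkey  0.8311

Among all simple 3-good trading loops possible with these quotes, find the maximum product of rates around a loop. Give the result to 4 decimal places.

barley→grain→donkey→barley: 0.7925 × 0.8311 × 1.343 = 0.88456
barley→donkey→grain→barley: 0.6907 × 1.088 × 1.16 = 0.87172
Maximum is barley→grain→donkey→barley at 0.8846; no arbitrage — every cycle loses value.

0.8846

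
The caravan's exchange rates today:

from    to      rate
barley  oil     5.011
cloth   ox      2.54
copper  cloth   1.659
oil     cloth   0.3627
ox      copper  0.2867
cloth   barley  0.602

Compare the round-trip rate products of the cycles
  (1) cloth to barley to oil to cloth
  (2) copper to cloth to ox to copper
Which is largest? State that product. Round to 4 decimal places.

1.2081

(1) 0.602 × 5.011 × 0.3627 = 1.09413
(2) 1.659 × 2.54 × 0.2867 = 1.20811
Highest is cycle (2) at 1.2081 (>1, arbitrage).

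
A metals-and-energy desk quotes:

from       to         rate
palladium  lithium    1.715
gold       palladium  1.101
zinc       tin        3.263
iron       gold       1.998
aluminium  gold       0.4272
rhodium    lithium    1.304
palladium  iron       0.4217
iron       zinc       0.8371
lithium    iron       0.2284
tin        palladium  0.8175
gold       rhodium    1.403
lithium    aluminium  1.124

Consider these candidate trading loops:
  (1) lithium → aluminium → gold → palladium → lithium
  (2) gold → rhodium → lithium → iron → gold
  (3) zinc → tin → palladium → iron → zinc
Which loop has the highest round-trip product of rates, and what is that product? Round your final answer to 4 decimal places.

0.9416

(1) 1.124 × 0.4272 × 1.101 × 1.715 = 0.90667
(2) 1.403 × 1.304 × 0.2284 × 1.998 = 0.83489
(3) 3.263 × 0.8175 × 0.4217 × 0.8371 = 0.94164
Highest is cycle (3) at 0.9416 (≤1, no arbitrage).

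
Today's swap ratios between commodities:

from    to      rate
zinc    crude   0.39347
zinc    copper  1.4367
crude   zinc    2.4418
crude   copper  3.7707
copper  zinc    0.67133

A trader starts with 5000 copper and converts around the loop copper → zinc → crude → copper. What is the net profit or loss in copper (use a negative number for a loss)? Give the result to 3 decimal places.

-19.882

5000 copper × 0.67133 = 3356.65 zinc
3356.65 zinc × 0.39347 = 1320.7410755 crude
1320.7410755 crude × 3.7707 = 4980.11837338785 copper
Net change: 4980.11837338785 − 5000 = -19.88162661215 copper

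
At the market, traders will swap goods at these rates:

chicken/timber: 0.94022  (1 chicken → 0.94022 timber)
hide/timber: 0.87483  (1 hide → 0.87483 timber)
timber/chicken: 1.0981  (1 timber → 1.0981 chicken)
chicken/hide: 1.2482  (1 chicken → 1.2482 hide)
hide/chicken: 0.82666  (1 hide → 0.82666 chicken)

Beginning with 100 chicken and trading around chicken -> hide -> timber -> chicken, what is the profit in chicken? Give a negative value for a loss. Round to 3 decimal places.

19.908

100 chicken × 1.2482 = 124.82 hide
124.82 hide × 0.87483 = 109.1962806 timber
109.1962806 timber × 1.0981 = 119.90843572686 chicken
Net change: 119.90843572686 − 100 = 19.90843572686 chicken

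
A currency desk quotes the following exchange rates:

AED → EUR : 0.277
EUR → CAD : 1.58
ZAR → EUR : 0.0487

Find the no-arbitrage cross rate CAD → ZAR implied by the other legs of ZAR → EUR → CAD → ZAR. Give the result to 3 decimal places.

12.996

Known legs of the cycle: 0.0487 × 1.58 = 0.076946
For no arbitrage the full-cycle product must be 1, so the missing rate is 1 / 0.076946 ≈ 12.99613.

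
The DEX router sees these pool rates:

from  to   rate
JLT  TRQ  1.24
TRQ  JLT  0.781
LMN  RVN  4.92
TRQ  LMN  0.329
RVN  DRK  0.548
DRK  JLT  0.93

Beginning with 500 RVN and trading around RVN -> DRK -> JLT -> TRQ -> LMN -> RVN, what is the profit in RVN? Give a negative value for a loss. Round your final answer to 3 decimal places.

11.465

500 RVN × 0.548 = 274 DRK
274 DRK × 0.93 = 254.82 JLT
254.82 JLT × 1.24 = 315.9768 TRQ
315.9768 TRQ × 0.329 = 103.9563672 LMN
103.9563672 LMN × 4.92 = 511.465326624 RVN
Net change: 511.465326624 − 500 = 11.465326624 RVN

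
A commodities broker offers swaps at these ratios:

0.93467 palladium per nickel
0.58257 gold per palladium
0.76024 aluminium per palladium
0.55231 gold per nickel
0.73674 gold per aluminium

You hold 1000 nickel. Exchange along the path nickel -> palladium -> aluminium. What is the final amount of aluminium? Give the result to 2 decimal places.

710.57

1000 nickel × 0.93467 = 934.67 palladium
934.67 palladium × 0.76024 = 710.5735208 aluminium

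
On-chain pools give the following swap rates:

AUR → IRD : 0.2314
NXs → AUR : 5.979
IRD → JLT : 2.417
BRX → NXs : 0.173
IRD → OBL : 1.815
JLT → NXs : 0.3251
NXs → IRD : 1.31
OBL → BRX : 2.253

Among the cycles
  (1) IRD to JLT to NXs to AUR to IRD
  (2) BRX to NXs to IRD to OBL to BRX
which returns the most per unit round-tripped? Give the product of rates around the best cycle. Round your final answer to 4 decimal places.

1.0871

(1) 2.417 × 0.3251 × 5.979 × 0.2314 = 1.08714
(2) 0.173 × 1.31 × 1.815 × 2.253 = 0.92673
Highest is cycle (1) at 1.0871 (>1, arbitrage).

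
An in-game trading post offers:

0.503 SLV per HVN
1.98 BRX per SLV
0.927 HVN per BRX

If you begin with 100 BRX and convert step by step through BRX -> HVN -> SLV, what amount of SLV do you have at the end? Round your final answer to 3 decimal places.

100 BRX × 0.927 = 92.7 HVN
92.7 HVN × 0.503 = 46.6281 SLV

46.628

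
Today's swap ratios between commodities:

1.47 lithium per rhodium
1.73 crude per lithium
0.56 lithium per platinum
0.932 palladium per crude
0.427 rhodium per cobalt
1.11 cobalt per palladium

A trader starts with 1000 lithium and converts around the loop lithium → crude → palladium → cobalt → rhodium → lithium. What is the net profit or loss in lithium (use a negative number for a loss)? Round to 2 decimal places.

1000 lithium × 1.73 = 1730 crude
1730 crude × 0.932 = 1612.36 palladium
1612.36 palladium × 1.11 = 1789.7196 cobalt
1789.7196 cobalt × 0.427 = 764.2102692 rhodium
764.2102692 rhodium × 1.47 = 1123.389095724 lithium
Net change: 1123.389095724 − 1000 = 123.389095724 lithium

123.39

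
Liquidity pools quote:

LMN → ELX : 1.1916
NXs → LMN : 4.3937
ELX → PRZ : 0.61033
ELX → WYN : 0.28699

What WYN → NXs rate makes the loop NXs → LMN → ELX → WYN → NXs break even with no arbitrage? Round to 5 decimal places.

Known legs of the cycle: 4.3937 × 1.1916 × 0.28699 = 1.5025455927108
For no arbitrage the full-cycle product must be 1, so the missing rate is 1 / 1.5025455927108 ≈ 0.6655372.

0.66554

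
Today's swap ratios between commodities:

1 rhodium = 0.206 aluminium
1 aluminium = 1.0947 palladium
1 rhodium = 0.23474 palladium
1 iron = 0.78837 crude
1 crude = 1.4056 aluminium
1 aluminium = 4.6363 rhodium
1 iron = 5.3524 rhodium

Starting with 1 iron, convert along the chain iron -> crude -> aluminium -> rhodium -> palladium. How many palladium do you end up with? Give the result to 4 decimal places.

1.2060

1 iron × 0.78837 = 0.78837 crude
0.78837 crude × 1.4056 = 1.108132872 aluminium
1.108132872 aluminium × 4.6363 = 5.1376364344536 rhodium
5.1376364344536 rhodium × 0.23474 = 1.206008776623638064 palladium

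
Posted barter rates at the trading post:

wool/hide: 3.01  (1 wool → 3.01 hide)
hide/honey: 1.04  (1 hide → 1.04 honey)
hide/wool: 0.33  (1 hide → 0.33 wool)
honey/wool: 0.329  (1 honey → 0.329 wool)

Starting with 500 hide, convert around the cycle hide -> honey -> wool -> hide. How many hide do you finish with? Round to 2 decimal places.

514.95

500 hide × 1.04 = 520 honey
520 honey × 0.329 = 171.08 wool
171.08 wool × 3.01 = 514.9508 hide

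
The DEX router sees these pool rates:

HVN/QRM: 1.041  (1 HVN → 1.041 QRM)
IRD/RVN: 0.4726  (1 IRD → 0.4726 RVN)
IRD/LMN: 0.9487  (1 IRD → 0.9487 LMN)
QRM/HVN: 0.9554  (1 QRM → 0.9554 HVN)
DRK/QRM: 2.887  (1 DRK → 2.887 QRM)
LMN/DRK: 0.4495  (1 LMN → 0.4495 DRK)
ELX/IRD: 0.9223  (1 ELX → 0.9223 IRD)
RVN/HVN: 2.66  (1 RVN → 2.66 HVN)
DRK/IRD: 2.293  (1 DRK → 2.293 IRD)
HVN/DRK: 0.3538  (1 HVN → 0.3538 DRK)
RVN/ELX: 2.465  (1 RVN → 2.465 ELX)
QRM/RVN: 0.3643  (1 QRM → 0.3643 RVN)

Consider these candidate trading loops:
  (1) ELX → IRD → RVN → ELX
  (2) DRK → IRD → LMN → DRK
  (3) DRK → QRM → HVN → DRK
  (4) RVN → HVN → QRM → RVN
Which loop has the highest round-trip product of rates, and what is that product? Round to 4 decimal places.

1.0744

(1) 0.9223 × 0.4726 × 2.465 = 1.07444
(2) 2.293 × 0.9487 × 0.4495 = 0.97783
(3) 2.887 × 0.9554 × 0.3538 = 0.97587
(4) 2.66 × 1.041 × 0.3643 = 1.00877
Highest is cycle (1) at 1.0744 (>1, arbitrage).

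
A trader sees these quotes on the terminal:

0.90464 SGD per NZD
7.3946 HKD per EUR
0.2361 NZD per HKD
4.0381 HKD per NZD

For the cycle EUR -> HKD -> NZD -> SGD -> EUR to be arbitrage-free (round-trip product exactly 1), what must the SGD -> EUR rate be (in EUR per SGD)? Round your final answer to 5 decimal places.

Known legs of the cycle: 7.3946 × 0.2361 × 0.90464 = 1.5793793678784
For no arbitrage the full-cycle product must be 1, so the missing rate is 1 / 1.5793793678784 ≈ 0.6331601.

0.63316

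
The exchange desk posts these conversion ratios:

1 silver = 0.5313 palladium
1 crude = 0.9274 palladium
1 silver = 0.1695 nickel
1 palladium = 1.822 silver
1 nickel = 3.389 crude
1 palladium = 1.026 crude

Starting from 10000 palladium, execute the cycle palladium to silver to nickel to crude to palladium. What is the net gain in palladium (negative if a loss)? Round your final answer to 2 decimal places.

10000 palladium × 1.822 = 18220 silver
18220 silver × 0.1695 = 3088.29 nickel
3088.29 nickel × 3.389 = 10466.21481 crude
10466.21481 crude × 0.9274 = 9706.367614794 palladium
Net change: 9706.367614794 − 10000 = -293.632385206 palladium

-293.63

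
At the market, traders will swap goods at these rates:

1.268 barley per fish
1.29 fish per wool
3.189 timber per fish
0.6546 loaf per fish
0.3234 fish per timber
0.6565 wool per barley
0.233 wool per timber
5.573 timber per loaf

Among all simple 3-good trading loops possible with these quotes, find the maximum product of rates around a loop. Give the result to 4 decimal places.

1.1798

timber→fish→loaf→timber: 0.3234 × 0.6546 × 5.573 = 1.17979
fish→barley→wool→fish: 1.268 × 0.6565 × 1.29 = 1.07385
timber→wool→fish→timber: 0.233 × 1.29 × 3.189 = 0.95852
Maximum is timber→fish→loaf→timber at 1.1798; arbitrage exists.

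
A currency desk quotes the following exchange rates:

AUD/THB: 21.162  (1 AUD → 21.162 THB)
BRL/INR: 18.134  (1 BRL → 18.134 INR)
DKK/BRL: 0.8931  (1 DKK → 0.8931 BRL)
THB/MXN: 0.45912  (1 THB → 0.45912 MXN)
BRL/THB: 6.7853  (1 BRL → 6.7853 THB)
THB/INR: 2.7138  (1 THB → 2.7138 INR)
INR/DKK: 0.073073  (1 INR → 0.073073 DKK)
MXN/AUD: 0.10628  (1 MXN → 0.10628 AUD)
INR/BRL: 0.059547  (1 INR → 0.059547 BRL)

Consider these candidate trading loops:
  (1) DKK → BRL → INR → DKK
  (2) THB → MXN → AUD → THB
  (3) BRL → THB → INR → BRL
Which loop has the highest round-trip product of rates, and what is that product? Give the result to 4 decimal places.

(1) 0.8931 × 18.134 × 0.073073 = 1.18345
(2) 0.45912 × 0.10628 × 21.162 = 1.03261
(3) 6.7853 × 2.7138 × 0.059547 = 1.09650
Highest is cycle (1) at 1.1835 (>1, arbitrage).

1.1835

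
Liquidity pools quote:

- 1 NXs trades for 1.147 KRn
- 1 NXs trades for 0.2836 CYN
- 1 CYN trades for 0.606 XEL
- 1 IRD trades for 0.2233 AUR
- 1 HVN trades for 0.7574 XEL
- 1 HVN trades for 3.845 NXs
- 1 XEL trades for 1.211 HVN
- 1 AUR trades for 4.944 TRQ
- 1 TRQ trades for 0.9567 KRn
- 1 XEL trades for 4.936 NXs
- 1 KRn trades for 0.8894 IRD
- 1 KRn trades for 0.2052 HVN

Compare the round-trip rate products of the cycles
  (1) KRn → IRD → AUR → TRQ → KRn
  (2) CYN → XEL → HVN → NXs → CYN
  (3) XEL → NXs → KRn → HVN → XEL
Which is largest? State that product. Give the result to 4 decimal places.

0.9394

(1) 0.8894 × 0.2233 × 4.944 × 0.9567 = 0.93938
(2) 0.606 × 1.211 × 3.845 × 0.2836 = 0.80024
(3) 4.936 × 1.147 × 0.2052 × 0.7574 = 0.87992
Highest is cycle (1) at 0.9394 (≤1, no arbitrage).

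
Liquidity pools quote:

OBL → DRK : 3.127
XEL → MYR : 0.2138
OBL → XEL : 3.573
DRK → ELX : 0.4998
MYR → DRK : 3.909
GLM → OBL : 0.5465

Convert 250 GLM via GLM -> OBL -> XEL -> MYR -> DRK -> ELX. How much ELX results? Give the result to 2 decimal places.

203.91

250 GLM × 0.5465 = 136.625 OBL
136.625 OBL × 3.573 = 488.161125 XEL
488.161125 XEL × 0.2138 = 104.368848525 MYR
104.368848525 MYR × 3.909 = 407.977828884225 DRK
407.977828884225 DRK × 0.4998 = 203.907318876335655 ELX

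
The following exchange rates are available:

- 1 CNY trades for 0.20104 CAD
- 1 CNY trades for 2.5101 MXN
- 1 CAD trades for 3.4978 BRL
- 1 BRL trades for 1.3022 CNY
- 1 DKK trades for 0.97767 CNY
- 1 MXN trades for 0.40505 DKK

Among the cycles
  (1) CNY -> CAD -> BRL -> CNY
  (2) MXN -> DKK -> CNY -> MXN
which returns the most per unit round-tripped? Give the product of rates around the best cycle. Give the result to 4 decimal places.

(1) 0.20104 × 3.4978 × 1.3022 = 0.91570
(2) 0.40505 × 0.97767 × 2.5101 = 0.99401
Highest is cycle (2) at 0.9940 (≤1, no arbitrage).

0.9940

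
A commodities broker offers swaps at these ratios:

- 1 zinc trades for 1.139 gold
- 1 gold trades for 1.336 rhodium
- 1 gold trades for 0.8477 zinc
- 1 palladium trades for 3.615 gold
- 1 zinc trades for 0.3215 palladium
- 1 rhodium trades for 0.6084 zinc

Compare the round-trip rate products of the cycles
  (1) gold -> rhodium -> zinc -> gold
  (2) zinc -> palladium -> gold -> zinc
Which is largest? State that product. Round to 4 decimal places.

(1) 1.336 × 0.6084 × 1.139 = 0.92580
(2) 0.3215 × 3.615 × 0.8477 = 0.98522
Highest is cycle (2) at 0.9852 (≤1, no arbitrage).

0.9852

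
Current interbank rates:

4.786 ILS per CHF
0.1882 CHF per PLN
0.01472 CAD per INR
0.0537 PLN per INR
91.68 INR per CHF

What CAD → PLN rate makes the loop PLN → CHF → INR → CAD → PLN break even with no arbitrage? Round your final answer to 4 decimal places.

Known legs of the cycle: 0.1882 × 91.68 × 0.01472 = 0.25398147072
For no arbitrage the full-cycle product must be 1, so the missing rate is 1 / 0.25398147072 ≈ 3.937295.

3.9373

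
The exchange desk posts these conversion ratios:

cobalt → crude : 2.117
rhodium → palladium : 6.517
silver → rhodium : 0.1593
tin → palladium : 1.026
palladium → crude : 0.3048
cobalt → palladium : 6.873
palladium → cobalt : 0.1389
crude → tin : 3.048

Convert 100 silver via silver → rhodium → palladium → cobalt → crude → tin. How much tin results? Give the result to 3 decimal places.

100 silver × 0.1593 = 15.93 rhodium
15.93 rhodium × 6.517 = 103.81581 palladium
103.81581 palladium × 0.1389 = 14.420016009 cobalt
14.420016009 cobalt × 2.117 = 30.527173891053 crude
30.527173891053 crude × 3.048 = 93.046826019929544 tin

93.047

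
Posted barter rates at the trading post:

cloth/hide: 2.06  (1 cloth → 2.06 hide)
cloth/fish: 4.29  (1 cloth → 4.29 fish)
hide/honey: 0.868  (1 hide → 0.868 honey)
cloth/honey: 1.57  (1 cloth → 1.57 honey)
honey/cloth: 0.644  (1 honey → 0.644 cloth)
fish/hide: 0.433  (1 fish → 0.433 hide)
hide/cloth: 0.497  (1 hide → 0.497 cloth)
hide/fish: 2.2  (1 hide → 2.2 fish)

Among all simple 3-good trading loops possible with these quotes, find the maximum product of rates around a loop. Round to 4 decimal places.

1.1515

hide→honey→cloth→hide: 0.868 × 0.644 × 2.06 = 1.15152
fish→hide→cloth→fish: 0.433 × 0.497 × 4.29 = 0.92321
Maximum is hide→honey→cloth→hide at 1.1515; arbitrage exists.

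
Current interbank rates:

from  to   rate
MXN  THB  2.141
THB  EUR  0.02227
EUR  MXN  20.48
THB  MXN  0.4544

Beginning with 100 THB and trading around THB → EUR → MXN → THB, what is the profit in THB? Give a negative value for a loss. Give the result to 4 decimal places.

-2.3512

100 THB × 0.02227 = 2.227 EUR
2.227 EUR × 20.48 = 45.60896 MXN
45.60896 MXN × 2.141 = 97.64878336 THB
Net change: 97.64878336 − 100 = -2.35121664 THB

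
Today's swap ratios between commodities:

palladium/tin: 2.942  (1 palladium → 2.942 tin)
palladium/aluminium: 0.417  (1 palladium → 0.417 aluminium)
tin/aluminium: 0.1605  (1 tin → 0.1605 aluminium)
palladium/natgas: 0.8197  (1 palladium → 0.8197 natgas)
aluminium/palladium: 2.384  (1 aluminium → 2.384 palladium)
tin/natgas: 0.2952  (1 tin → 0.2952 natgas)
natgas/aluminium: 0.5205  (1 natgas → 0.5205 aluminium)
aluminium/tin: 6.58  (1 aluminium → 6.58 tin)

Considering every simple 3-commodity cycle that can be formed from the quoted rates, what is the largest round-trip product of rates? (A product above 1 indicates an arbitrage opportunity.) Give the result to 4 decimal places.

1.1257

palladium→tin→aluminium→palladium: 2.942 × 0.1605 × 2.384 = 1.12570
palladium→natgas→aluminium→palladium: 0.8197 × 0.5205 × 2.384 = 1.01714
tin→natgas→aluminium→tin: 0.2952 × 0.5205 × 6.58 = 1.01103
Maximum is palladium→tin→aluminium→palladium at 1.1257; arbitrage exists.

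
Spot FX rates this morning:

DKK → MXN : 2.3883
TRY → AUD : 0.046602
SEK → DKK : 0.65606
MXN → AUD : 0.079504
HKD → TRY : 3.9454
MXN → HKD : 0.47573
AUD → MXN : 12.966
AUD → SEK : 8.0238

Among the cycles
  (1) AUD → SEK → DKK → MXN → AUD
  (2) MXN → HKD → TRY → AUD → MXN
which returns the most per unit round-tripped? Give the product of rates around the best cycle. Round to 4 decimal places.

(1) 8.0238 × 0.65606 × 2.3883 × 0.079504 = 0.99954
(2) 0.47573 × 3.9454 × 0.046602 × 12.966 = 1.13413
Highest is cycle (2) at 1.1341 (>1, arbitrage).

1.1341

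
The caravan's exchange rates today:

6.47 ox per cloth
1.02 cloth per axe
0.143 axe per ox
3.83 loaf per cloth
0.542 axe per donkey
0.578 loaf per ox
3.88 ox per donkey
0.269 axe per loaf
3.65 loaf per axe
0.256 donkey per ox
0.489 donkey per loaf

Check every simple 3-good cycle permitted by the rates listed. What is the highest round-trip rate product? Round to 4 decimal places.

1.0967

donkey→ox→loaf→donkey: 3.88 × 0.578 × 0.489 = 1.09665
loaf→axe→cloth→loaf: 0.269 × 1.02 × 3.83 = 1.05088
donkey→axe→loaf→donkey: 0.542 × 3.65 × 0.489 = 0.96739
cloth→ox→axe→cloth: 6.47 × 0.143 × 1.02 = 0.94371
Maximum is donkey→ox→loaf→donkey at 1.0967; arbitrage exists.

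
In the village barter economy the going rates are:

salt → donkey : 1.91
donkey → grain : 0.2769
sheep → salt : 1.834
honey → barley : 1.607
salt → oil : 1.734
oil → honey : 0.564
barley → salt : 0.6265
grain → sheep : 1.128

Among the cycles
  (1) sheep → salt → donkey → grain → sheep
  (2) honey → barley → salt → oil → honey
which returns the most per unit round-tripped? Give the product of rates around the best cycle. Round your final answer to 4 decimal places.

(1) 1.834 × 1.91 × 0.2769 × 1.128 = 1.09412
(2) 1.607 × 0.6265 × 1.734 × 0.564 = 0.98461
Highest is cycle (1) at 1.0941 (>1, arbitrage).

1.0941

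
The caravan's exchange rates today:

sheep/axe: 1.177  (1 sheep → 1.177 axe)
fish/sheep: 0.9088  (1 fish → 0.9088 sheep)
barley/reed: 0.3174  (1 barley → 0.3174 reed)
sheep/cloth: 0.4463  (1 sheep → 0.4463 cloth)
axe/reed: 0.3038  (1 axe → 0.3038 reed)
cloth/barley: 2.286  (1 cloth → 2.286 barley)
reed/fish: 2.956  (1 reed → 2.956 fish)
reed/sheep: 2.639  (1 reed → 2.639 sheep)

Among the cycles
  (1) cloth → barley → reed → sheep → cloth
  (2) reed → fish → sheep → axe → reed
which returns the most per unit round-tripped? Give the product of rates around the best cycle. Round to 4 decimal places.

0.9606

(1) 2.286 × 0.3174 × 2.639 × 0.4463 = 0.85457
(2) 2.956 × 0.9088 × 1.177 × 0.3038 = 0.96059
Highest is cycle (2) at 0.9606 (≤1, no arbitrage).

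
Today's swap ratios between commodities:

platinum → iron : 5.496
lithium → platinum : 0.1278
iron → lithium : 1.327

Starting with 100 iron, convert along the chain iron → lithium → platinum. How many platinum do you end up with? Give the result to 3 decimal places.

100 iron × 1.327 = 132.7 lithium
132.7 lithium × 0.1278 = 16.95906 platinum

16.959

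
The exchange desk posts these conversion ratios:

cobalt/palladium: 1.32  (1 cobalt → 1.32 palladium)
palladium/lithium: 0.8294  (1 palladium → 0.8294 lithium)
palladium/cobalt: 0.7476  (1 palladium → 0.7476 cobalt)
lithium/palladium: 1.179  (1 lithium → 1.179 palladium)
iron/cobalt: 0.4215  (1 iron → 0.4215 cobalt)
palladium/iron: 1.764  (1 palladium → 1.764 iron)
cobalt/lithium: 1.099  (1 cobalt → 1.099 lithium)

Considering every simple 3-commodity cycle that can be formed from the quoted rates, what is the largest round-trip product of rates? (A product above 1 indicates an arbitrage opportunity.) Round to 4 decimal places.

cobalt→palladium→iron→cobalt: 1.32 × 1.764 × 0.4215 = 0.98145
cobalt→lithium→palladium→cobalt: 1.099 × 1.179 × 0.7476 = 0.96868
Maximum is cobalt→palladium→iron→cobalt at 0.9815; no arbitrage — every cycle loses value.

0.9815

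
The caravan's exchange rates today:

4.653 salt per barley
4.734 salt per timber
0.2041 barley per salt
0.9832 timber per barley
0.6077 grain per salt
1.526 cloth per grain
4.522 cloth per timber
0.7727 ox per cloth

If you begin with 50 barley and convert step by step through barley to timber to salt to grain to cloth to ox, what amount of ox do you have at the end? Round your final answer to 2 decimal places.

166.76

50 barley × 0.9832 = 49.16 timber
49.16 timber × 4.734 = 232.72344 salt
232.72344 salt × 0.6077 = 141.426034488 grain
141.426034488 grain × 1.526 = 215.816128628688 cloth
215.816128628688 cloth × 0.7727 = 166.7611225913872176 ox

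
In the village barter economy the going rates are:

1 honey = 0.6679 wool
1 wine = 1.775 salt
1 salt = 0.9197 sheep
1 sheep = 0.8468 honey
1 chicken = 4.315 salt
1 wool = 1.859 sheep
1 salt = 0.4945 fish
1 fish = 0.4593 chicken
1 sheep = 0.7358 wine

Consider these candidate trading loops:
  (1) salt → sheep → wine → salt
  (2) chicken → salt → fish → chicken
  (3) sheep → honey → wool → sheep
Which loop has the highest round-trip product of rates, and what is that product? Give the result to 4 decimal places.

(1) 0.9197 × 0.7358 × 1.775 = 1.20117
(2) 4.315 × 0.4945 × 0.4593 = 0.98004
(3) 0.8468 × 0.6679 × 1.859 = 1.05141
Highest is cycle (1) at 1.2012 (>1, arbitrage).

1.2012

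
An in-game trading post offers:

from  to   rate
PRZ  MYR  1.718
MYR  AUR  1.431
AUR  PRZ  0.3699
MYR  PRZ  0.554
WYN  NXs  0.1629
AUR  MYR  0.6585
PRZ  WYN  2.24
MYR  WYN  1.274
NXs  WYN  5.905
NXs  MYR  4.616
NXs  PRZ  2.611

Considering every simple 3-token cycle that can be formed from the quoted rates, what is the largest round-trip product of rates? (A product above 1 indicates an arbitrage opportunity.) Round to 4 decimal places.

NXs→MYR→WYN→NXs: 4.616 × 1.274 × 0.1629 = 0.95798
PRZ→WYN→NXs→PRZ: 2.24 × 0.1629 × 2.611 = 0.95274
AUR→PRZ→MYR→AUR: 0.3699 × 1.718 × 1.431 = 0.90938
Maximum is NXs→MYR→WYN→NXs at 0.9580; no arbitrage — every cycle loses value.

0.9580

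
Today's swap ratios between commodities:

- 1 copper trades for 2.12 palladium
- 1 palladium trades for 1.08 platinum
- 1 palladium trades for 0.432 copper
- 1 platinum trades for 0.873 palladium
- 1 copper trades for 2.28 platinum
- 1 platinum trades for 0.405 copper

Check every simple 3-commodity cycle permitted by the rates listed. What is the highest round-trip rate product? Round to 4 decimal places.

platinum→copper→palladium→platinum: 0.405 × 2.12 × 1.08 = 0.92729
platinum→palladium→copper→platinum: 0.873 × 0.432 × 2.28 = 0.85987
Maximum is platinum→copper→palladium→platinum at 0.9273; no arbitrage — every cycle loses value.

0.9273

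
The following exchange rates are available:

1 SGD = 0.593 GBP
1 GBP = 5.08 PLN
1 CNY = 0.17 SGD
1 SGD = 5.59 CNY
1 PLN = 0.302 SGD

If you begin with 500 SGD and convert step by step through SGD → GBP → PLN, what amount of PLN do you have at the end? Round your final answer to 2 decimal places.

1506.22

500 SGD × 0.593 = 296.5 GBP
296.5 GBP × 5.08 = 1506.22 PLN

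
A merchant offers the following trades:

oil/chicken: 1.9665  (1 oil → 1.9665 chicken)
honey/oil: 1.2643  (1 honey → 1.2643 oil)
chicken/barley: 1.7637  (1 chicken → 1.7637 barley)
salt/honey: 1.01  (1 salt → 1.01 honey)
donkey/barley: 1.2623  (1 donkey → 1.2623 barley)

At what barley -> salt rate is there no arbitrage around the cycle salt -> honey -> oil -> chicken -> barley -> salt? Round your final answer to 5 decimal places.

Known legs of the cycle: 1.01 × 1.2643 × 1.9665 × 1.7637 = 4.42884190183515
For no arbitrage the full-cycle product must be 1, so the missing rate is 1 / 4.42884190183515 ≈ 0.2257927.

0.22579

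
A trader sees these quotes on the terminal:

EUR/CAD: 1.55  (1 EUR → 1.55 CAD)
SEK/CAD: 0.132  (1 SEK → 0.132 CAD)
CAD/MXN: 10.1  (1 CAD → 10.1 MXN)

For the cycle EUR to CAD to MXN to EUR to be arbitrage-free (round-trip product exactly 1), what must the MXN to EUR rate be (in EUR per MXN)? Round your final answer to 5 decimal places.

Known legs of the cycle: 1.55 × 10.1 = 15.655
For no arbitrage the full-cycle product must be 1, so the missing rate is 1 / 15.655 ≈ 0.0638774.

0.06388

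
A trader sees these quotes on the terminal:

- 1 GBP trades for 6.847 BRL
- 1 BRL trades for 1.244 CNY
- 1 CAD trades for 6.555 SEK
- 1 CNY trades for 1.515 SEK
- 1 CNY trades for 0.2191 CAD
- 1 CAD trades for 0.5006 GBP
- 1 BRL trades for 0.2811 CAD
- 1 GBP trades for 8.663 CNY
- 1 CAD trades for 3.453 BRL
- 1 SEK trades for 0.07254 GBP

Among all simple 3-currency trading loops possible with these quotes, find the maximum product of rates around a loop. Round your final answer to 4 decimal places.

0.9635

GBP→BRL→CAD→GBP: 6.847 × 0.2811 × 0.5006 = 0.96350
GBP→CNY→SEK→GBP: 8.663 × 1.515 × 0.07254 = 0.95205
GBP→CNY→CAD→GBP: 8.663 × 0.2191 × 0.5006 = 0.95017
CNY→CAD→BRL→CNY: 0.2191 × 3.453 × 1.244 = 0.94115
Maximum is GBP→BRL→CAD→GBP at 0.9635; no arbitrage — every cycle loses value.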